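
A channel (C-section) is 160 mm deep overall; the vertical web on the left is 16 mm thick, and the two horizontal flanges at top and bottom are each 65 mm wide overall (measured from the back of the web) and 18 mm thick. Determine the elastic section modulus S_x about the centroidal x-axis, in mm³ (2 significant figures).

Decompose the section into non-overlapping parts with the origin at the bottom-left of its bounding rectangle.
Web: 16 × 160, A = 2 560 mm², y = 80 mm, Ī = 5 461 333 mm⁴.
Top flange (beyond web): 49 × 18, A = 882 mm², y = 151 mm, Ī = 23 814 mm⁴.
Bottom flange (beyond web): 49 × 18, A = 882 mm², y = 9 mm, Ī = 23 814 mm⁴.
By symmetry the centroid is at mid-height, ȳ = 80 mm.
Transfer each piece to the centroidal x-axis using Ī + A·d² with d = y − 80:
  web: d = 0 mm → contributes +5 461 333 mm⁴
  top flange (beyond web): d = 71 mm → contributes +4 469 976 mm⁴
  bottom flange (beyond web): d = -71 mm → contributes +4 469 976 mm⁴
Total I = 14 401 285 mm⁴.
Extreme fibre distance c = 80 mm; S = I/c = 180 016 mm³.

S_x ≈ 1.8 × 10⁵ mm³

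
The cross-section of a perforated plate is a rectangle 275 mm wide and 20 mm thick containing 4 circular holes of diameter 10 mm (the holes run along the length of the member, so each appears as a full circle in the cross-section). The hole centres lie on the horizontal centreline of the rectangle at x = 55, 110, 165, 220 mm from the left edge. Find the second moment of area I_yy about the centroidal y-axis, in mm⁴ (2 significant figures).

Split into non-overlapping primitives; take the origin at the lower-left of the bounding box.
Plate: 275 × 20, A = 5 500 mm², x = 137.5 mm, Ī = 34 661 458 mm⁴.
Hole 1 (subtracted): ⌀10, A = 78.54 mm², x = 55 mm, Ī = 490.9 mm⁴.
Hole 2 (subtracted): ⌀10, A = 78.54 mm², x = 110 mm, Ī = 490.9 mm⁴.
Hole 3 (subtracted): ⌀10, A = 78.54 mm², x = 165 mm, Ī = 490.9 mm⁴.
Hole 4 (subtracted): ⌀10, A = 78.54 mm², x = 220 mm, Ī = 490.9 mm⁴.
By symmetry the centroid is at mid-width, x̄ = 137.5 mm.
Transfer each piece to the centroidal y-axis using Ī + A·d² with d = x − 137.5:
  plate: d = 0 mm → contributes +34 661 458 mm⁴
  hole 1: d = -82.5 mm → contributes −535 052 mm⁴
  hole 2: d = -27.5 mm → contributes −59 887 mm⁴
  hole 3: d = 27.5 mm → contributes −59 887 mm⁴
  hole 4: d = 82.5 mm → contributes −535 052 mm⁴
Total I = 33 471 580 mm⁴.

I_yy ≈ 3.3 × 10⁷ mm⁴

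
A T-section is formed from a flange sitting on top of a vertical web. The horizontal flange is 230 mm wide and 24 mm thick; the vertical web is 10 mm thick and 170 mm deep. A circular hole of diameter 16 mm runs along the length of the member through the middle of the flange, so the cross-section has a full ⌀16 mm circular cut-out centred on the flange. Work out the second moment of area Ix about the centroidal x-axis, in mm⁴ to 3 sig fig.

Treat the section as a set of non-overlapping primitives; coordinates are from the bounding-box lower-left.
Flange: 230 × 24, A = 5 520 mm², y = 182 mm, Ī = 264 960 mm⁴.
Web: 10 × 170, A = 1 700 mm², y = 85 mm, Ī = 4 094 167 mm⁴.
Hole (subtracted): ⌀16, A = 201.06 mm², y = 182 mm, Ī = 3 217 mm⁴.
Centroid: ȳ = ΣA·y / ΣA = 158.51 mm.
Transfer each piece to the centroidal x-axis using Ī + A·d² with d = y − 158.51:
  flange: d = 23.494 mm → contributes +3 311 715 mm⁴
  web: d = -73.506 mm → contributes +13 279 595 mm⁴
  hole: d = 23.494 mm → contributes −114 193 mm⁴
Total I = 16 477 118 mm⁴.

Ix ≈ 1.65 × 10⁷ mm⁴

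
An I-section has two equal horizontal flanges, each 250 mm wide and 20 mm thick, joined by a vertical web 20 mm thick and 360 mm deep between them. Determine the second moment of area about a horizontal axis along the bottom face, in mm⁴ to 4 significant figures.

I_base ≈ 1.127 × 10⁹ mm⁴

Decompose the section into non-overlapping parts with the origin at the bottom-left of its bounding rectangle.
Bottom flange: 250 × 20, A = 5 000 mm², y = 10 mm, Ī = 166 667 mm⁴.
Web: 20 × 360, A = 7 200 mm², y = 200 mm, Ī = 77 760 000 mm⁴.
Top flange: 250 × 20, A = 5 000 mm², y = 390 mm, Ī = 166 667 mm⁴.
Transfer each piece to a horizontal axis along the bottom face using Ī + A·d² with d = y − 0:
  bottom flange: d = 10 mm → contributes +666 667 mm⁴
  web: d = 200 mm → contributes +365 760 000 mm⁴
  top flange: d = 390 mm → contributes +760 666 667 mm⁴
Total I = 1 127 093 333 mm⁴.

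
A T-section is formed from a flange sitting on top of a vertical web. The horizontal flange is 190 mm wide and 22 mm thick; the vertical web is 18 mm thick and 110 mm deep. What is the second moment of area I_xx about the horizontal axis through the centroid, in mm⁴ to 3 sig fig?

Split into non-overlapping primitives; take the origin at the lower-left of the bounding box.
Flange: 190 × 22, A = 4 180 mm², y = 121 mm, Ī = 168 593 mm⁴.
Web: 18 × 110, A = 1 980 mm², y = 55 mm, Ī = 1 996 500 mm⁴.
Centroid: ȳ = ΣA·y / ΣA = 99.786 mm.
Transfer each piece to the horizontal axis through the centroid using Ī + A·d² with d = y − 99.786:
  flange: d = 21.214 mm → contributes +2 049 785 mm⁴
  web: d = -44.786 mm → contributes +5 967 905 mm⁴
Total I = 8 017 690 mm⁴.

I_xx ≈ 8.02 × 10⁶ mm⁴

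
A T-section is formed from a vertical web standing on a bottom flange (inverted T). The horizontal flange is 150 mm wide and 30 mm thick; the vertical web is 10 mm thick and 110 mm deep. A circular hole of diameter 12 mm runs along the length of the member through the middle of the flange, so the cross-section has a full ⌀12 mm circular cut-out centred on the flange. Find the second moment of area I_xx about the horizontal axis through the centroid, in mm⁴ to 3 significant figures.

Split into non-overlapping primitives; take the origin at the lower-left of the bounding box.
Flange: 150 × 30, A = 4 500 mm², y = 15 mm, Ī = 337 500 mm⁴.
Web: 10 × 110, A = 1 100 mm², y = 85 mm, Ī = 1 109 167 mm⁴.
Hole (subtracted): ⌀12, A = 113.1 mm², y = 15 mm, Ī = 1017.9 mm⁴.
Centroid: ȳ = ΣA·y / ΣA = 29.033 mm.
Transfer each piece to the horizontal axis through the centroid using Ī + A·d² with d = y − 29.033:
  flange: d = -14.033 mm → contributes +1 223 716 mm⁴
  web: d = 55.967 mm → contributes +4 554 651 mm⁴
  hole: d = -14.033 mm → contributes −23 291 mm⁴
Total I = 5 755 076 mm⁴.

I_xx ≈ 5.76 × 10⁶ mm⁴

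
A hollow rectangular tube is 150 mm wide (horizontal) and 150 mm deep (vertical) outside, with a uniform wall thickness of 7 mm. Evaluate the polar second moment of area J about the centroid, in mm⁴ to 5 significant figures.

Break the section into simple shapes (no overlaps), measuring from the bottom-left corner of the bounding box.
Outer rectangle: 150 × 150, A = 22 500 mm², y = 75 mm, Ī = 42 187 500 mm⁴.
Inner void (subtracted): 136 × 136, A = 18 496 mm², y = 75 mm, Ī = 28 508 501 mm⁴.
By symmetry the centroid is at mid-height, ȳ = 75 mm.
All pieces are centred on the centroidal x-axis, so I = ΣĪ (holes subtracted) = 13 678 999 mm⁴.
Repeating about the centroidal y-axis gives I_y = 13 678 999 mm⁴.
Polar second moment: J = I_x + I_y = 27 357 997 mm⁴.

J ≈ 2.7358 × 10⁷ mm⁴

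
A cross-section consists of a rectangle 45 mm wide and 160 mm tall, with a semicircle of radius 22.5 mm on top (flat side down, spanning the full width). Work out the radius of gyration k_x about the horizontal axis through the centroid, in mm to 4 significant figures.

k_x ≈ 51.41 mm

Treat the section as a set of non-overlapping primitives; coordinates are from the bounding-box lower-left.
Rectangular body: 45 × 160, A = 7 200 mm², y = 80 mm, Ī = 15 360 000 mm⁴.
Semicircular cap: semicircle r = 22.5, A = 795.216 mm², y = 169.549 mm, Ī = 28129.5 mm⁴.
Centroid: ȳ = ΣA·y / ΣA = 88.9067 mm.
Transfer each piece to the horizontal axis through the centroid using Ī + A·d² with d = y − 88.9067:
  rectangular body: d = -8.9067 mm → contributes +15 931 171 mm⁴
  semicircular cap: d = 80.6426 mm → contributes +5 199 598 mm⁴
Total I = 21 130 769 mm⁴.
Radius of gyration: k = √(I/A) = √(21 130 769 / 7995.22) = 51.4094 mm.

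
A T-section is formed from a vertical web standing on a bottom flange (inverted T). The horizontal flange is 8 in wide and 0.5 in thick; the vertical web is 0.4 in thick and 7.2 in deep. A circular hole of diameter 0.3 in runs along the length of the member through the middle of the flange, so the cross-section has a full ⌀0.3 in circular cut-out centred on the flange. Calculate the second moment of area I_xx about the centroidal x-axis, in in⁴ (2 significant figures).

I_xx ≈ 37 in⁴

Break the section into simple shapes (no overlaps), measuring from the bottom-left corner of the bounding box.
Flange: 8 × 0.5, A = 4 in², y = 0.25 in, Ī = 0.08333 in⁴.
Web: 0.4 × 7.2, A = 2.88 in², y = 4.1 in, Ī = 12.44 in⁴.
Hole (subtracted): ⌀0.3, A = 0.07069 in², y = 0.25 in, Ī = 0.0003976 in⁴.
Centroid: ȳ = ΣA·y / ΣA = 1.878 in.
Transfer each piece to the centroidal x-axis using Ī + A·d² with d = y − 1.878:
  flange: d = -1.628 in → contributes +10.69 in⁴
  web: d = 2.222 in → contributes +26.66 in⁴
  hole: d = -1.628 in → contributes −0.1878 in⁴
Total I = 37.16 in⁴.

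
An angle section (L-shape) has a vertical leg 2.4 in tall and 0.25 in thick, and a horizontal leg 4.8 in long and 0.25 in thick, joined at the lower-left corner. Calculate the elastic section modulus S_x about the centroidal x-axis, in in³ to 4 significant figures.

S_x ≈ 0.3928 in³

Break the section into simple shapes (no overlaps), measuring from the bottom-left corner of the bounding box.
Vertical leg: 0.25 × 2.4, A = 0.6 in², y = 1.2 in, Ī = 0.288 in⁴.
Horizontal leg (remainder): 4.55 × 0.25, A = 1.1375 in², y = 0.125 in, Ī = 0.00592448 in⁴.
Centroid: ȳ = ΣA·y / ΣA = 0.496223 in.
Transfer each piece to the centroidal x-axis using Ī + A·d² with d = y − 0.496223:
  vertical leg: d = 0.703777 in → contributes +0.585181 in⁴
  horizontal leg (remainder): d = -0.371223 in → contributes +0.162679 in⁴
Total I = 0.747861 in⁴.
Extreme fibre distance c = 1.90378 in; S = I/c = 0.39283 in³.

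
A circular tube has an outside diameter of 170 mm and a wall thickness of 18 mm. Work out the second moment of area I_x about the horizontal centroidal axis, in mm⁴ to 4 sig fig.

I_x ≈ 2.517 × 10⁷ mm⁴

Break the section into simple shapes (no overlaps), measuring from the bottom-left corner of the bounding box.
Outer circle: ⌀170, A = 22 698 mm², y = 85 mm, Ī = 40 998 275 mm⁴.
Bore (subtracted): ⌀134, A = 14102.6 mm², y = 85 mm, Ī = 15 826 653 mm⁴.
By symmetry the centroid is at mid-height, ȳ = 85 mm.
All pieces are centred on the horizontal centroidal axis, so I = ΣĪ (holes subtracted) = 25 171 622 mm⁴.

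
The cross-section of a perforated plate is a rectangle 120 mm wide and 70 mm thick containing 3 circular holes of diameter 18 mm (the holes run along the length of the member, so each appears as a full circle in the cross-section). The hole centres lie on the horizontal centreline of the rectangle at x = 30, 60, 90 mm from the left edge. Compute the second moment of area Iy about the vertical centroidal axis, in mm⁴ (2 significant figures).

Iy ≈ 9.6 × 10⁶ mm⁴

Split into non-overlapping primitives; take the origin at the lower-left of the bounding box.
Plate: 120 × 70, A = 8 400 mm², x = 60 mm, Ī = 10 080 000 mm⁴.
Hole 1 (subtracted): ⌀18, A = 254.5 mm², x = 30 mm, Ī = 5 153 mm⁴.
Hole 2 (subtracted): ⌀18, A = 254.5 mm², x = 60 mm, Ī = 5 153 mm⁴.
Hole 3 (subtracted): ⌀18, A = 254.5 mm², x = 90 mm, Ī = 5 153 mm⁴.
By symmetry the centroid is at mid-width, x̄ = 60 mm.
Transfer each piece to the vertical centroidal axis using Ī + A·d² with d = x − 60:
  plate: d = 0 mm → contributes +10 080 000 mm⁴
  hole 1: d = -30 mm → contributes −234 175 mm⁴
  hole 2: d = 0 mm → contributes −5 153 mm⁴
  hole 3: d = 30 mm → contributes −234 175 mm⁴
Total I = 9 606 497 mm⁴.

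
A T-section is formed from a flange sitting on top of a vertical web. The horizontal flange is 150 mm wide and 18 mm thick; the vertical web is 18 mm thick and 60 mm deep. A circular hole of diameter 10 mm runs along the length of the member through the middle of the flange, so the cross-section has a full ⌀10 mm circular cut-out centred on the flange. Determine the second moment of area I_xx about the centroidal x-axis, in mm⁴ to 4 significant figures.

I_xx ≈ 1.560 × 10⁶ mm⁴

Treat the section as a set of non-overlapping primitives; coordinates are from the bounding-box lower-left.
Flange: 150 × 18, A = 2 700 mm², y = 69 mm, Ī = 72 900 mm⁴.
Web: 18 × 60, A = 1 080 mm², y = 30 mm, Ī = 324 000 mm⁴.
Hole (subtracted): ⌀10, A = 78.5398 mm², y = 69 mm, Ī = 490.874 mm⁴.
Centroid: ȳ = ΣA·y / ΣA = 57.6207 mm.
Transfer each piece to the centroidal x-axis using Ī + A·d² with d = y − 57.6207:
  flange: d = 11.3793 mm → contributes +422 518 mm⁴
  web: d = -27.6207 mm → contributes +1 147 936 mm⁴
  hole: d = 11.3793 mm → contributes −10660.9 mm⁴
Total I = 1 559 793 mm⁴.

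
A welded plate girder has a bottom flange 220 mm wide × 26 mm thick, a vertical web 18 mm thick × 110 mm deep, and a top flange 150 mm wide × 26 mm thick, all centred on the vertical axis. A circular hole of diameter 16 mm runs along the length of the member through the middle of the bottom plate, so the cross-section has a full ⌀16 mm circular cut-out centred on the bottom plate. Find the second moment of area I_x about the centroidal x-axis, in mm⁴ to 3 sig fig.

I_x ≈ 4.50 × 10⁷ mm⁴

Split into non-overlapping primitives; take the origin at the lower-left of the bounding box.
Bottom plate: 220 × 26, A = 5 720 mm², y = 13 mm, Ī = 322 227 mm⁴.
Web plate: 18 × 110, A = 1 980 mm², y = 81 mm, Ī = 1 996 500 mm⁴.
Top plate: 150 × 26, A = 3 900 mm², y = 149 mm, Ī = 219 700 mm⁴.
Hole (subtracted): ⌀16, A = 201.06 mm², y = 13 mm, Ī = 3 217 mm⁴.
Centroid: ȳ = ΣA·y / ΣA = 71.342 mm.
Transfer each piece to the centroidal x-axis using Ī + A·d² with d = y − 71.342:
  bottom plate: d = -58.342 mm → contributes +19 792 084 mm⁴
  web plate: d = 9.6577 mm → contributes +2 181 178 mm⁴
  top plate: d = 77.658 mm → contributes +23 739 516 mm⁴
  hole: d = -58.342 mm → contributes −687 596 mm⁴
Total I = 45 025 182 mm⁴.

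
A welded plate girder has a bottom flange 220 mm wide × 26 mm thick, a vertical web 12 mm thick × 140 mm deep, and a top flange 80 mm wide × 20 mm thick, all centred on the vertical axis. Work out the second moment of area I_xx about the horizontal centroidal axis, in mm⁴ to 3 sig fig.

I_xx ≈ 3.94 × 10⁷ mm⁴

Decompose the section into non-overlapping parts with the origin at the bottom-left of its bounding rectangle.
Bottom plate: 220 × 26, A = 5 720 mm², y = 13 mm, Ī = 322 227 mm⁴.
Web plate: 12 × 140, A = 1 680 mm², y = 96 mm, Ī = 2 744 000 mm⁴.
Top plate: 80 × 20, A = 1 600 mm², y = 176 mm, Ī = 53 333 mm⁴.
Centroid: ȳ = ΣA·y / ΣA = 57.471 mm.
Transfer each piece to the horizontal centroidal axis using Ī + A·d² with d = y − 57.471:
  bottom plate: d = -44.471 mm → contributes +11 634 555 mm⁴
  web plate: d = 38.529 mm → contributes +5 237 918 mm⁴
  top plate: d = 118.53 mm → contributes +22 531 889 mm⁴
Total I = 39 404 362 mm⁴.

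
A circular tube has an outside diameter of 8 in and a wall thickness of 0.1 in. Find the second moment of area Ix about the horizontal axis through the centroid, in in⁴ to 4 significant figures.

Treat the section as a set of non-overlapping primitives; coordinates are from the bounding-box lower-left.
Outer circle: ⌀8, A = 50.2655 in², y = 4 in, Ī = 201.062 in⁴.
Bore (subtracted): ⌀7.8, A = 47.7836 in², y = 4 in, Ī = 181.697 in⁴.
By symmetry the centroid is at mid-height, ȳ = 4 in.
All pieces are centred on the horizontal axis through the centroid, so I = ΣĪ (holes subtracted) = 19.3647 in⁴.

Ix ≈ 19.36 in⁴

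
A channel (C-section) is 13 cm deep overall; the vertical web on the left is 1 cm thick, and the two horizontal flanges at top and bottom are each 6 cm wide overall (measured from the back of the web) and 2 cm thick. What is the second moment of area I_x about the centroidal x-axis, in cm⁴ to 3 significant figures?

I_x ≈ 795 cm⁴

Decompose the section into non-overlapping parts with the origin at the bottom-left of its bounding rectangle.
Web: 1 × 13, A = 13 cm², y = 6.5 cm, Ī = 183.08 cm⁴.
Top flange (beyond web): 5 × 2, A = 10 cm², y = 12 cm, Ī = 3.3333 cm⁴.
Bottom flange (beyond web): 5 × 2, A = 10 cm², y = 1 cm, Ī = 3.3333 cm⁴.
By symmetry the centroid is at mid-height, ȳ = 6.5 cm.
Transfer each piece to the centroidal x-axis using Ī + A·d² with d = y − 6.5:
  web: d = 0 cm → contributes +183.08 cm⁴
  top flange (beyond web): d = 5.5 cm → contributes +305.83 cm⁴
  bottom flange (beyond web): d = -5.5 cm → contributes +305.83 cm⁴
Total I = 794.75 cm⁴.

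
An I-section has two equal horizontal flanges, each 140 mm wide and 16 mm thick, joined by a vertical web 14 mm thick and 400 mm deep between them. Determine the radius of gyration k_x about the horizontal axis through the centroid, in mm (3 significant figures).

Treat the section as a set of non-overlapping primitives; coordinates are from the bounding-box lower-left.
Bottom flange: 140 × 16, A = 2 240 mm², y = 8 mm, Ī = 47 787 mm⁴.
Web: 14 × 400, A = 5 600 mm², y = 216 mm, Ī = 74 666 667 mm⁴.
Top flange: 140 × 16, A = 2 240 mm², y = 424 mm, Ī = 47 787 mm⁴.
By symmetry the centroid is at mid-height, ȳ = 216 mm.
Transfer each piece to the horizontal axis through the centroid using Ī + A·d² with d = y − 216:
  bottom flange: d = -208 mm → contributes +96 959 147 mm⁴
  web: d = 0 mm → contributes +74 666 667 mm⁴
  top flange: d = 208 mm → contributes +96 959 147 mm⁴
Total I = 268 584 960 mm⁴.
Radius of gyration: k = √(I/A) = √(268 584 960 / 10 080) = 163.23 mm.

k_x ≈ 163 mm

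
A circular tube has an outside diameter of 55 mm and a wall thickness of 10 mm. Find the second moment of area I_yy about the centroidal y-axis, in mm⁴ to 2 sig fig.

Decompose the section into non-overlapping parts with the origin at the bottom-left of its bounding rectangle.
Outer circle: ⌀55, A = 2 376 mm², x = 27.5 mm, Ī = 449 180 mm⁴.
Bore (subtracted): ⌀35, A = 962.1 mm², x = 27.5 mm, Ī = 73 662 mm⁴.
By symmetry the centroid is at mid-width, x̄ = 27.5 mm.
All pieces are centred on the centroidal y-axis, so I = ΣĪ (holes subtracted) = 375 518 mm⁴.

I_yy ≈ 3.8 × 10⁵ mm⁴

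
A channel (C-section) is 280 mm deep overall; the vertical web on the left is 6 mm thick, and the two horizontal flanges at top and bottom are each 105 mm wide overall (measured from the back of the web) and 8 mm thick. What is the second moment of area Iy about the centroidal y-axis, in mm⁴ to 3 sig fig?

Iy ≈ 3.55 × 10⁶ mm⁴

Split into non-overlapping primitives; take the origin at the lower-left of the bounding box.
Web: 6 × 280, A = 1 680 mm², x = 3 mm, Ī = 5 040 mm⁴.
Top flange (beyond web): 99 × 8, A = 792 mm², x = 55.5 mm, Ī = 646 866 mm⁴.
Bottom flange (beyond web): 99 × 8, A = 792 mm², x = 55.5 mm, Ī = 646 866 mm⁴.
Centroid: x̄ = ΣA·x / ΣA = 28.478 mm.
Transfer each piece to the centroidal y-axis using Ī + A·d² with d = x − 28.478:
  web: d = -25.478 mm → contributes +1 095 571 mm⁴
  top flange (beyond web): d = 27.022 mm → contributes +1 225 178 mm⁴
  bottom flange (beyond web): d = 27.022 mm → contributes +1 225 178 mm⁴
Total I = 3 545 926 mm⁴.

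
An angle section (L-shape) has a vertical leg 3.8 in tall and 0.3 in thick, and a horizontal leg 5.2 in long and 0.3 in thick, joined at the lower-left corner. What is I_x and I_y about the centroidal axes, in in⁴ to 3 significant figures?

I_x ≈ 3.35 in⁴, I_y ≈ 7.29 in⁴

Treat the section as a set of non-overlapping primitives; coordinates are from the bounding-box lower-left.
Vertical leg: 0.3 × 3.8, A = 1.14 in², y = 1.9 in, Ī = 1.3718 in⁴.
Horizontal leg (remainder): 4.9 × 0.3, A = 1.47 in², y = 0.15 in, Ī = 0.011025 in⁴.
Centroid: ȳ = ΣA·y / ΣA = 0.91437 in.
Transfer each piece to the centroidal x-axis using Ī + A·d² with d = y − 0.91437:
  vertical leg: d = 0.98563 in → contributes +2.4793 in⁴
  horizontal leg (remainder): d = -0.76437 in → contributes +0.86988 in⁴
Total I = 3.3492 in⁴.
For the y-axis: x̄ = 1.6144 in.
Repeating about the centroidal y-axis gives I_y = 7.2902 in⁴.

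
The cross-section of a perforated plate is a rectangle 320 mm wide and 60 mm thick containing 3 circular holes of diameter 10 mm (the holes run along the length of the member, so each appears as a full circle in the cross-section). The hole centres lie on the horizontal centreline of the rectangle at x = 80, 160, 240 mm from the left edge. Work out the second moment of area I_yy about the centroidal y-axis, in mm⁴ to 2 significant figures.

Break the section into simple shapes (no overlaps), measuring from the bottom-left corner of the bounding box.
Plate: 320 × 60, A = 19 200 mm², x = 160 mm, Ī = 163 840 000 mm⁴.
Hole 1 (subtracted): ⌀10, A = 78.54 mm², x = 80 mm, Ī = 490.9 mm⁴.
Hole 2 (subtracted): ⌀10, A = 78.54 mm², x = 160 mm, Ī = 490.9 mm⁴.
Hole 3 (subtracted): ⌀10, A = 78.54 mm², x = 240 mm, Ī = 490.9 mm⁴.
By symmetry the centroid is at mid-width, x̄ = 160 mm.
Transfer each piece to the centroidal y-axis using Ī + A·d² with d = x − 160:
  plate: d = 0 mm → contributes +163 840 000 mm⁴
  hole 1: d = -80 mm → contributes −503 146 mm⁴
  hole 2: d = 0 mm → contributes −490.9 mm⁴
  hole 3: d = 80 mm → contributes −503 146 mm⁴
Total I = 162 833 218 mm⁴.

I_yy ≈ 1.6 × 10⁸ mm⁴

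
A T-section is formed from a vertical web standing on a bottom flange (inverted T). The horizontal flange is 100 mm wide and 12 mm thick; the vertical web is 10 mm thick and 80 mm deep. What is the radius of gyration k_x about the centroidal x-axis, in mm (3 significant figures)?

Treat the section as a set of non-overlapping primitives; coordinates are from the bounding-box lower-left.
Flange: 100 × 12, A = 1 200 mm², y = 6 mm, Ī = 14 400 mm⁴.
Web: 10 × 80, A = 800 mm², y = 52 mm, Ī = 426 667 mm⁴.
Centroid: ȳ = ΣA·y / ΣA = 24.4 mm.
Transfer each piece to the centroidal x-axis using Ī + A·d² with d = y − 24.4:
  flange: d = -18.4 mm → contributes +420 672 mm⁴
  web: d = 27.6 mm → contributes +1 036 075 mm⁴
Total I = 1 456 747 mm⁴.
Radius of gyration: k = √(I/A) = √(1 456 747 / 2 000) = 26.988 mm.

k_x ≈ 27.0 mm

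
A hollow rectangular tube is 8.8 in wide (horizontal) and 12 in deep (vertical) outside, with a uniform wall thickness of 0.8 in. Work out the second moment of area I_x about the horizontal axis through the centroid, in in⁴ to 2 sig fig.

Break the section into simple shapes (no overlaps), measuring from the bottom-left corner of the bounding box.
Outer rectangle: 8.8 × 12, A = 105.6 in², y = 6 in, Ī = 1 267 in⁴.
Inner void (subtracted): 7.2 × 10.4, A = 74.88 in², y = 6 in, Ī = 674.9 in⁴.
By symmetry the centroid is at mid-height, ȳ = 6 in.
All pieces are centred on the horizontal axis through the centroid, so I = ΣĪ (holes subtracted) = 592.3 in⁴.

I_x ≈ 590 in⁴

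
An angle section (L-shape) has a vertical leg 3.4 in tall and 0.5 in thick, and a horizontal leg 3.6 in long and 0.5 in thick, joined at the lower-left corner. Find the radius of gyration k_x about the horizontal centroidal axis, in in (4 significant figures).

k_x ≈ 1.019 in

Break the section into simple shapes (no overlaps), measuring from the bottom-left corner of the bounding box.
Vertical leg: 0.5 × 3.4, A = 1.7 in², y = 1.7 in, Ī = 1.63767 in⁴.
Horizontal leg (remainder): 3.1 × 0.5, A = 1.55 in², y = 0.25 in, Ī = 0.0322917 in⁴.
Centroid: ȳ = ΣA·y / ΣA = 1.00846 in.
Transfer each piece to the horizontal centroidal axis using Ī + A·d² with d = y − 1.00846:
  vertical leg: d = 0.691538 in → contributes +2.45065 in⁴
  horizontal leg (remainder): d = -0.758462 in → contributes +0.923951 in⁴
Total I = 3.3746 in⁴.
Radius of gyration: k = √(I/A) = √(3.3746 / 3.25) = 1.01899 in.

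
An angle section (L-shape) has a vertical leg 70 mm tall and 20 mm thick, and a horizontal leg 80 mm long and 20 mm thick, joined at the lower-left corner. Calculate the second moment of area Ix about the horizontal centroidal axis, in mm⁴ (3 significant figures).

Ix ≈ 1.02 × 10⁶ mm⁴

Break the section into simple shapes (no overlaps), measuring from the bottom-left corner of the bounding box.
Vertical leg: 20 × 70, A = 1 400 mm², y = 35 mm, Ī = 571 667 mm⁴.
Horizontal leg (remainder): 60 × 20, A = 1 200 mm², y = 10 mm, Ī = 40 000 mm⁴.
Centroid: ȳ = ΣA·y / ΣA = 23.462 mm.
Transfer each piece to the horizontal centroidal axis using Ī + A·d² with d = y − 23.462:
  vertical leg: d = 11.538 mm → contributes +758 057 mm⁴
  horizontal leg (remainder): d = -13.462 mm → contributes +257 456 mm⁴
Total I = 1 015 513 mm⁴.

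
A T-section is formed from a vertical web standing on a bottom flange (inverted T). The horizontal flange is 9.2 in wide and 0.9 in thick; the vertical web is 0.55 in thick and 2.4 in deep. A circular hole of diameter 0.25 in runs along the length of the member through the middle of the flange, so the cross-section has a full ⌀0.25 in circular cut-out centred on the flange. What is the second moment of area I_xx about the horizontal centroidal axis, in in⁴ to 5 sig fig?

Treat the section as a set of non-overlapping primitives; coordinates are from the bounding-box lower-left.
Flange: 9.2 × 0.9, A = 8.28 in², y = 0.45 in, Ī = 0.5589 in⁴.
Web: 0.55 × 2.4, A = 1.32 in², y = 2.1 in, Ī = 0.6336 in⁴.
Hole (subtracted): ⌀0.25, A = 0.04908739 in², y = 0.45 in, Ī = 0.0001917476 in⁴.
Centroid: ȳ = ΣA·y / ΣA = 0.678041 in.
Transfer each piece to the horizontal centroidal axis using Ī + A·d² with d = y − 0.678041:
  flange: d = -0.228041 in → contributes +0.9894825 in⁴
  web: d = 1.421959 in → contributes +3.302597 in⁴
  hole: d = -0.228041 in → contributes −0.002744425 in⁴
Total I = 4.289335 in⁴.

I_xx ≈ 4.2893 in⁴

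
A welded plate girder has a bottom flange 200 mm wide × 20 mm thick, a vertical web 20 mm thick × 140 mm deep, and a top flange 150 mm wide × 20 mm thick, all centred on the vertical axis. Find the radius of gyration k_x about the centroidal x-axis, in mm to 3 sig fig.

Break the section into simple shapes (no overlaps), measuring from the bottom-left corner of the bounding box.
Bottom plate: 200 × 20, A = 4 000 mm², y = 10 mm, Ī = 133 333 mm⁴.
Web plate: 20 × 140, A = 2 800 mm², y = 90 mm, Ī = 4 573 333 mm⁴.
Top plate: 150 × 20, A = 3 000 mm², y = 170 mm, Ī = 100 000 mm⁴.
Centroid: ȳ = ΣA·y / ΣA = 81.837 mm.
Transfer each piece to the centroidal x-axis using Ī + A·d² with d = y − 81.837:
  bottom plate: d = -71.837 mm → contributes +20 775 399 mm⁴
  web plate: d = 8.1633 mm → contributes +4 759 922 mm⁴
  top plate: d = 88.163 mm → contributes +23 418 284 mm⁴
Total I = 48 953 605 mm⁴.
Radius of gyration: k = √(I/A) = √(48 953 605 / 9 800) = 70.677 mm.

k_x ≈ 70.7 mm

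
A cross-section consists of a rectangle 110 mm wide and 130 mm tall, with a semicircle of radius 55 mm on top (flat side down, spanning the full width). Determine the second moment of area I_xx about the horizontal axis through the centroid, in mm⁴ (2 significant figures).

I_xx ≈ 4.9 × 10⁷ mm⁴

Split into non-overlapping primitives; take the origin at the lower-left of the bounding box.
Rectangular body: 110 × 130, A = 14 300 mm², y = 65 mm, Ī = 20 139 167 mm⁴.
Semicircular cap: semicircle r = 55, A = 4 752 mm², y = 153.3 mm, Ī = 1 004 345 mm⁴.
Centroid: ȳ = ΣA·y / ΣA = 87.03 mm.
Transfer each piece to the horizontal axis through the centroid using Ī + A·d² with d = y − 87.03:
  rectangular body: d = -22.03 mm → contributes +27 081 453 mm⁴
  semicircular cap: d = 66.31 mm → contributes +21 896 985 mm⁴
Total I = 48 978 438 mm⁴.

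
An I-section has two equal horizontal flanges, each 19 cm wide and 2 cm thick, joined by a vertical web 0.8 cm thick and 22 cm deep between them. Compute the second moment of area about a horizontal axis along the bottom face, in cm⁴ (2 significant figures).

I_base ≈ 2.7 × 10⁴ cm⁴

Treat the section as a set of non-overlapping primitives; coordinates are from the bounding-box lower-left.
Bottom flange: 19 × 2, A = 38 cm², y = 1 cm, Ī = 12.67 cm⁴.
Web: 0.8 × 22, A = 17.6 cm², y = 13 cm, Ī = 709.9 cm⁴.
Top flange: 19 × 2, A = 38 cm², y = 25 cm, Ī = 12.67 cm⁴.
Transfer each piece to a horizontal axis along the bottom face using Ī + A·d² with d = y − 0:
  bottom flange: d = 1 cm → contributes +50.67 cm⁴
  web: d = 13 cm → contributes +3 684 cm⁴
  top flange: d = 25 cm → contributes +23 763 cm⁴
Total I = 27 498 cm⁴.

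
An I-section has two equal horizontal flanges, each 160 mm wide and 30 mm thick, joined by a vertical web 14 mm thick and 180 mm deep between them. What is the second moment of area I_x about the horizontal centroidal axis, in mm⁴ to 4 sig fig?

I_x ≈ 1.134 × 10⁸ mm⁴

Decompose the section into non-overlapping parts with the origin at the bottom-left of its bounding rectangle.
Bottom flange: 160 × 30, A = 4 800 mm², y = 15 mm, Ī = 360 000 mm⁴.
Web: 14 × 180, A = 2 520 mm², y = 120 mm, Ī = 6 804 000 mm⁴.
Top flange: 160 × 30, A = 4 800 mm², y = 225 mm, Ī = 360 000 mm⁴.
By symmetry the centroid is at mid-height, ȳ = 120 mm.
Transfer each piece to the horizontal centroidal axis using Ī + A·d² with d = y − 120:
  bottom flange: d = -105 mm → contributes +53 280 000 mm⁴
  web: d = 0 mm → contributes +6 804 000 mm⁴
  top flange: d = 105 mm → contributes +53 280 000 mm⁴
Total I = 113 364 000 mm⁴.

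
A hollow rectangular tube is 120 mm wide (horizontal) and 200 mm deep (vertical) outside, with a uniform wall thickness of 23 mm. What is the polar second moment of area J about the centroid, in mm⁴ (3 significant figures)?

J ≈ 8.11 × 10⁷ mm⁴

Split into non-overlapping primitives; take the origin at the lower-left of the bounding box.
Outer rectangle: 120 × 200, A = 24 000 mm², y = 100 mm, Ī = 80 000 000 mm⁴.
Inner void (subtracted): 74 × 154, A = 11 396 mm², y = 100 mm, Ī = 22 522 295 mm⁴.
By symmetry the centroid is at mid-height, ȳ = 100 mm.
All pieces are centred on the centroidal x-axis, so I = ΣĪ (holes subtracted) = 57 477 705 mm⁴.
Repeating about the centroidal y-axis gives I_y = 23 599 625 mm⁴.
Polar second moment: J = I_x + I_y = 81 077 331 mm⁴.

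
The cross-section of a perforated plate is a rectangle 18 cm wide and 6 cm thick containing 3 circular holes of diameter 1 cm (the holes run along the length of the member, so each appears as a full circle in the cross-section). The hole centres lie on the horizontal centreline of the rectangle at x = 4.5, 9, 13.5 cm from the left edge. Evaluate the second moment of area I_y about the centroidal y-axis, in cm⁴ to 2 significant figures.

I_y ≈ 2900 cm⁴

Decompose the section into non-overlapping parts with the origin at the bottom-left of its bounding rectangle.
Plate: 18 × 6, A = 108 cm², x = 9 cm, Ī = 2 916 cm⁴.
Hole 1 (subtracted): ⌀1, A = 0.7854 cm², x = 4.5 cm, Ī = 0.04909 cm⁴.
Hole 2 (subtracted): ⌀1, A = 0.7854 cm², x = 9 cm, Ī = 0.04909 cm⁴.
Hole 3 (subtracted): ⌀1, A = 0.7854 cm², x = 13.5 cm, Ī = 0.04909 cm⁴.
By symmetry the centroid is at mid-width, x̄ = 9 cm.
Transfer each piece to the centroidal y-axis using Ī + A·d² with d = x − 9:
  plate: d = 0 cm → contributes +2 916 cm⁴
  hole 1: d = -4.5 cm → contributes −15.95 cm⁴
  hole 2: d = 0 cm → contributes −0.04909 cm⁴
  hole 3: d = 4.5 cm → contributes −15.95 cm⁴
Total I = 2 884 cm⁴.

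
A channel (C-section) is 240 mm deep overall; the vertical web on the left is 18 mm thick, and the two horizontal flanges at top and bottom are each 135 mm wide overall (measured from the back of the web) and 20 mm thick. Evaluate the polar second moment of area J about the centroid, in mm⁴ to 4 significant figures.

Break the section into simple shapes (no overlaps), measuring from the bottom-left corner of the bounding box.
Web: 18 × 240, A = 4 320 mm², y = 120 mm, Ī = 20 736 000 mm⁴.
Top flange (beyond web): 117 × 20, A = 2 340 mm², y = 230 mm, Ī = 78 000 mm⁴.
Bottom flange (beyond web): 117 × 20, A = 2 340 mm², y = 10 mm, Ī = 78 000 mm⁴.
By symmetry the centroid is at mid-height, ȳ = 120 mm.
Transfer each piece to the centroidal x-axis using Ī + A·d² with d = y − 120:
  web: d = 0 mm → contributes +20 736 000 mm⁴
  top flange (beyond web): d = 110 mm → contributes +28 392 000 mm⁴
  bottom flange (beyond web): d = -110 mm → contributes +28 392 000 mm⁴
Total I = 77 520 000 mm⁴.
For the y-axis: x̄ = 44.1 mm.
Repeating about the centroidal y-axis gives I_y = 15 690 510 mm⁴.
Polar second moment: J = I_x + I_y = 93 210 510 mm⁴.

J ≈ 9.321 × 10⁷ mm⁴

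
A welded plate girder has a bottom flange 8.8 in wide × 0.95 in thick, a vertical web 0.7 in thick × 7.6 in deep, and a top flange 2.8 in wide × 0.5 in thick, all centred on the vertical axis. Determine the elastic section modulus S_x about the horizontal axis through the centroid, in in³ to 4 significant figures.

Split into non-overlapping primitives; take the origin at the lower-left of the bounding box.
Bottom plate: 8.8 × 0.95, A = 8.36 in², y = 0.475 in, Ī = 0.628742 in⁴.
Web plate: 0.7 × 7.6, A = 5.32 in², y = 4.75 in, Ī = 25.6069 in⁴.
Top plate: 2.8 × 0.5, A = 1.4 in², y = 8.8 in, Ī = 0.0291667 in⁴.
Centroid: ȳ = ΣA·y / ΣA = 2.75603 in.
Transfer each piece to the horizontal axis through the centroid using Ī + A·d² with d = y − 2.75603:
  bottom plate: d = -2.28103 in → contributes +44.1268 in⁴
  web plate: d = 1.99397 in → contributes +46.7587 in⁴
  top plate: d = 6.04397 in → contributes +51.1705 in⁴
Total I = 142.056 in⁴.
Extreme fibre distance c = 6.29397 in; S = I/c = 22.5702 in³.

S_x ≈ 22.57 in³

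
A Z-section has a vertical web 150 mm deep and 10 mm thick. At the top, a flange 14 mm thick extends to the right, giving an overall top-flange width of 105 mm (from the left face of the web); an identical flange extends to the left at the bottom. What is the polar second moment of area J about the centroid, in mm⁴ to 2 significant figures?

Break the section into simple shapes (no overlaps), measuring from the bottom-left corner of the bounding box.
Web: 10 × 150, A = 1 500 mm², y = 75 mm, Ī = 2 812 500 mm⁴.
Top flange (beyond web): 95 × 14, A = 1 330 mm², y = 143 mm, Ī = 21 723 mm⁴.
Bottom flange (beyond web): 95 × 14, A = 1 330 mm², y = 7 mm, Ī = 21 723 mm⁴.
Centroid: ȳ = ΣA·y / ΣA = 75 mm.
Transfer each piece to the centroidal x-axis using Ī + A·d² with d = y − 75:
  web: d = 0 mm → contributes +2 812 500 mm⁴
  top flange (beyond web): d = 68 mm → contributes +6 171 643 mm⁴
  bottom flange (beyond web): d = -68 mm → contributes +6 171 643 mm⁴
Total I = 15 155 787 mm⁴.
For the y-axis: x̄ = 100 mm.
Repeating about the centroidal y-axis gives I_y = 9 344 667 mm⁴.
Polar second moment: J = I_x + I_y = 24 500 453 mm⁴.

J ≈ 2.5 × 10⁷ mm⁴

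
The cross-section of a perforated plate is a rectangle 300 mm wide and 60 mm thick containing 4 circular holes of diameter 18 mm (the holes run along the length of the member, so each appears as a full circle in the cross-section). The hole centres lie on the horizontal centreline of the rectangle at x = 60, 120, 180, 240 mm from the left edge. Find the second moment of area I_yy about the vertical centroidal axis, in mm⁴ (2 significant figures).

I_yy ≈ 1.3 × 10⁸ mm⁴

Treat the section as a set of non-overlapping primitives; coordinates are from the bounding-box lower-left.
Plate: 300 × 60, A = 18 000 mm², x = 150 mm, Ī = 135 000 000 mm⁴.
Hole 1 (subtracted): ⌀18, A = 254.5 mm², x = 60 mm, Ī = 5 153 mm⁴.
Hole 2 (subtracted): ⌀18, A = 254.5 mm², x = 120 mm, Ī = 5 153 mm⁴.
Hole 3 (subtracted): ⌀18, A = 254.5 mm², x = 180 mm, Ī = 5 153 mm⁴.
Hole 4 (subtracted): ⌀18, A = 254.5 mm², x = 240 mm, Ī = 5 153 mm⁴.
By symmetry the centroid is at mid-width, x̄ = 150 mm.
Transfer each piece to the vertical centroidal axis using Ī + A·d² with d = x − 150:
  plate: d = 0 mm → contributes +135 000 000 mm⁴
  hole 1: d = -90 mm → contributes −2 066 352 mm⁴
  hole 2: d = -30 mm → contributes −234 175 mm⁴
  hole 3: d = 30 mm → contributes −234 175 mm⁴
  hole 4: d = 90 mm → contributes −2 066 352 mm⁴
Total I = 130 398 946 mm⁴.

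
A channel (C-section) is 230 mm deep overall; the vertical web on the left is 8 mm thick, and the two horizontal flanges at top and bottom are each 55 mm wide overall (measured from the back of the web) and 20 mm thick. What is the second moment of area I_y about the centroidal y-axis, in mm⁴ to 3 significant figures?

Split into non-overlapping primitives; take the origin at the lower-left of the bounding box.
Web: 8 × 230, A = 1 840 mm², x = 4 mm, Ī = 9813.3 mm⁴.
Top flange (beyond web): 47 × 20, A = 940 mm², x = 31.5 mm, Ī = 173 038 mm⁴.
Bottom flange (beyond web): 47 × 20, A = 940 mm², x = 31.5 mm, Ī = 173 038 mm⁴.
Centroid: x̄ = ΣA·x / ΣA = 17.898 mm.
Transfer each piece to the centroidal y-axis using Ī + A·d² with d = x − 17.898:
  web: d = -13.898 mm → contributes +365 210 mm⁴
  top flange (beyond web): d = 13.602 mm → contributes +346 956 mm⁴
  bottom flange (beyond web): d = 13.602 mm → contributes +346 956 mm⁴
Total I = 1 059 121 mm⁴.

I_y ≈ 1.06 × 10⁶ mm⁴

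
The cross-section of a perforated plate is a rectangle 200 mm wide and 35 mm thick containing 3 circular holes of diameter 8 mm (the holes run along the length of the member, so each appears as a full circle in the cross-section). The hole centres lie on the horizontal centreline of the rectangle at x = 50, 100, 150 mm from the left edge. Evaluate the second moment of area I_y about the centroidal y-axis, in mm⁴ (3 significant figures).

Treat the section as a set of non-overlapping primitives; coordinates are from the bounding-box lower-left.
Plate: 200 × 35, A = 7 000 mm², x = 100 mm, Ī = 23 333 333 mm⁴.
Hole 1 (subtracted): ⌀8, A = 50.265 mm², x = 50 mm, Ī = 201.06 mm⁴.
Hole 2 (subtracted): ⌀8, A = 50.265 mm², x = 100 mm, Ī = 201.06 mm⁴.
Hole 3 (subtracted): ⌀8, A = 50.265 mm², x = 150 mm, Ī = 201.06 mm⁴.
By symmetry the centroid is at mid-width, x̄ = 100 mm.
Transfer each piece to the centroidal y-axis using Ī + A·d² with d = x − 100:
  plate: d = 0 mm → contributes +23 333 333 mm⁴
  hole 1: d = -50 mm → contributes −125 865 mm⁴
  hole 2: d = 0 mm → contributes −201.06 mm⁴
  hole 3: d = 50 mm → contributes −125 865 mm⁴
Total I = 23 081 403 mm⁴.

I_y ≈ 2.31 × 10⁷ mm⁴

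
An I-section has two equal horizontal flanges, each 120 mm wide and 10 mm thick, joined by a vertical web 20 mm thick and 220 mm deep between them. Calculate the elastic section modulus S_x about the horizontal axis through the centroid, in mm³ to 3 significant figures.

S_x ≈ 4.13 × 10⁵ mm³

Split into non-overlapping primitives; take the origin at the lower-left of the bounding box.
Bottom flange: 120 × 10, A = 1 200 mm², y = 5 mm, Ī = 10 000 mm⁴.
Web: 20 × 220, A = 4 400 mm², y = 120 mm, Ī = 17 746 667 mm⁴.
Top flange: 120 × 10, A = 1 200 mm², y = 235 mm, Ī = 10 000 mm⁴.
By symmetry the centroid is at mid-height, ȳ = 120 mm.
Transfer each piece to the horizontal axis through the centroid using Ī + A·d² with d = y − 120:
  bottom flange: d = -115 mm → contributes +15 880 000 mm⁴
  web: d = 0 mm → contributes +17 746 667 mm⁴
  top flange: d = 115 mm → contributes +15 880 000 mm⁴
Total I = 49 506 667 mm⁴.
Extreme fibre distance c = 120 mm; S = I/c = 412 556 mm³.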